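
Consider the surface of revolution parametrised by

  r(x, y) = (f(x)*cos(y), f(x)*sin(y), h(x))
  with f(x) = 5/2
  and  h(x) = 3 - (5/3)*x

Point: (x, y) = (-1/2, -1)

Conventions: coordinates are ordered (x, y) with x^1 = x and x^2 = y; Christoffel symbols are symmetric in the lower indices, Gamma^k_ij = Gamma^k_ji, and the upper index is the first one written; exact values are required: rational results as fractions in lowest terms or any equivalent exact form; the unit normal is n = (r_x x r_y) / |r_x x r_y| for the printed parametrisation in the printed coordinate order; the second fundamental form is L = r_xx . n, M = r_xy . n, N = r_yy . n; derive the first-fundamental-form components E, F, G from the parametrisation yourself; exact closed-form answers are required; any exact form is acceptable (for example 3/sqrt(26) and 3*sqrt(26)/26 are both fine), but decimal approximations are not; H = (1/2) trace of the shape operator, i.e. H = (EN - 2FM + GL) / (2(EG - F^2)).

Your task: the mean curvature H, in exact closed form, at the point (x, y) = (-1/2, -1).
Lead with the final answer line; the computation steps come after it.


Answer: H = -1/5

f = 5/2, f' = 0, f'' = 0, h' = -5/3, h'' = 0
E = 25/9, F = 0, G = 25/4; answer radicand W^2 = 25/9
unnormalised second-form numerators: l = 0, m = 0, n = -25/6; L = l/sqrt(25/9), and similarly M = m/sqrt(W^2), N = n/sqrt(W^2)
H = (E*n - 2*F*m + G*l) / (2*(EG - F^2)*sqrt(W^2)); E*n - 2*F*m + G*l = -625/54, EG - F^2 = 625/36, so H = (-1/3)/sqrt(25/9)


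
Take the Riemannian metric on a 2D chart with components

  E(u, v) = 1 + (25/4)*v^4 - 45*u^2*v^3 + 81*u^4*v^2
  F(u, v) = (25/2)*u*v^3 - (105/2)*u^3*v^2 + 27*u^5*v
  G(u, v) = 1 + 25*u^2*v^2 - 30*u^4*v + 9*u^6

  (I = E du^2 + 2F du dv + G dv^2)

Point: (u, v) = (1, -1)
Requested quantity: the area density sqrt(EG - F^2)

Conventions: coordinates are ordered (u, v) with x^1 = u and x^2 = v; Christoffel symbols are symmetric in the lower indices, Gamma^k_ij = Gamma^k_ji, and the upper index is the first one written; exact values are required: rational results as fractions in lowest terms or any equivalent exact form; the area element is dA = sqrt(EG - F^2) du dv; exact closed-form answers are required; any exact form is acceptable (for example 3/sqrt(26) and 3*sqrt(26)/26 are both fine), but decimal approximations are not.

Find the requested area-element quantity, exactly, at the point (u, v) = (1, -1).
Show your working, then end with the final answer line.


E = 533/4, F = -92, G = 65; EG - F^2 = 789/4

Answer: sqrt(EG - F^2) = sqrt(789)/2


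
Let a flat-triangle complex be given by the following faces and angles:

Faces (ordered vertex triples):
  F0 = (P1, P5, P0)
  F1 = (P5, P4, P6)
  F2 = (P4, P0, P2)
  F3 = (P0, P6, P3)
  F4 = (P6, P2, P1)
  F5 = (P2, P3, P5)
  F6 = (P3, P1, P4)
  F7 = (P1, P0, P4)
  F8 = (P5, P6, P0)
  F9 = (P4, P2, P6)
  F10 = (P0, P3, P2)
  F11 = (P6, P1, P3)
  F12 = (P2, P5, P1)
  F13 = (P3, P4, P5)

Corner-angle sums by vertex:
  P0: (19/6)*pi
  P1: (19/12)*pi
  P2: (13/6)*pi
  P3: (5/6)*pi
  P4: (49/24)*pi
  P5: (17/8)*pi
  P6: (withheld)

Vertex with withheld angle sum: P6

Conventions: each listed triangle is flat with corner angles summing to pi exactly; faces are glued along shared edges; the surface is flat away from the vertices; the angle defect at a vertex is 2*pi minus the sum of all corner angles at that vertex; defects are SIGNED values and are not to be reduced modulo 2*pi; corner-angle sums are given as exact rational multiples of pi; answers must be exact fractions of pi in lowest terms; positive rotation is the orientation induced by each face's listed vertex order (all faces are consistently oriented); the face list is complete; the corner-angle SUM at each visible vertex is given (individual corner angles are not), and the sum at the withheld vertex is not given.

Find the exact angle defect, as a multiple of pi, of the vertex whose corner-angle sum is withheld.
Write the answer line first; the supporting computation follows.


Answer: defect(P6) = -pi/12

V = 7, E = 21, F = 14; chi = V - E + F = 0
Gauss-Bonnet: total defect = 2*pi*chi = 0; visible defects sum to pi/12


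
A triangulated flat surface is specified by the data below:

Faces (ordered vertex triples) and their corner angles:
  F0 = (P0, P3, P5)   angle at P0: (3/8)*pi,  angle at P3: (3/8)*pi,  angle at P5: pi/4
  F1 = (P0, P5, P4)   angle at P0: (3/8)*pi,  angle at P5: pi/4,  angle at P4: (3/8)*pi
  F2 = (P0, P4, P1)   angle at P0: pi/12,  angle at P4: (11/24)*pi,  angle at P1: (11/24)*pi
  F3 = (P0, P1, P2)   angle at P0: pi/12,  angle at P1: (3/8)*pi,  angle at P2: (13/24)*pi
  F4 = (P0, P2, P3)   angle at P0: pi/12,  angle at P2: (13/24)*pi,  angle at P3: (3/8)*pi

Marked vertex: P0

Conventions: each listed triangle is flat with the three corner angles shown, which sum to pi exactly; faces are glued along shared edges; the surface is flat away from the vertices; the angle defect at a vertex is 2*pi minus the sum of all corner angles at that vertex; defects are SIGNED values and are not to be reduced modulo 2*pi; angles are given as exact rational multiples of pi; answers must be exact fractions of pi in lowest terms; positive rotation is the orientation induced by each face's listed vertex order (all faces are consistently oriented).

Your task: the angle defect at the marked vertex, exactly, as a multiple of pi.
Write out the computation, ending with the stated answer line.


Sum of corner angles at P0: pi
defect = 2*pi - pi

Answer: defect(P0) = pi


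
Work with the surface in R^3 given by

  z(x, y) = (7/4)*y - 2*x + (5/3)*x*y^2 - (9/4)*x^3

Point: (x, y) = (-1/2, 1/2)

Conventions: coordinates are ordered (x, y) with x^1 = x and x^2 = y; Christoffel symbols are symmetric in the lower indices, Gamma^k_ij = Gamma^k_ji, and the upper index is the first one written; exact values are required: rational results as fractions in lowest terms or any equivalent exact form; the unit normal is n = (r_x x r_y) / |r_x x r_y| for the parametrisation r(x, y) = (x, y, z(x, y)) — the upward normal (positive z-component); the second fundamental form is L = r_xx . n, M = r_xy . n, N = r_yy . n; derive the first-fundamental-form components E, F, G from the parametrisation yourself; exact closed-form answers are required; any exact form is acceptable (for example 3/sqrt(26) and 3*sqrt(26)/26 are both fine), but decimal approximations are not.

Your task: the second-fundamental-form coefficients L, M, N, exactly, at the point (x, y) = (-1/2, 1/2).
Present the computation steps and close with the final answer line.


z_x = -157/48, z_y = 11/12, z_xx = 27/4, z_xy = 5/3, z_yy = -5/3
E = 26953/2304, F = -1727/576, G = 265/144; answer radicand W^2 = 28889/2304
unnormalised second-form numerators: l = 27/4, m = 5/3, n = -5/3; L = l/sqrt(28889/2304), and similarly M = m/sqrt(W^2), N = n/sqrt(W^2)

Answer: L = 324*sqrt(28889)/28889, M = 80*sqrt(28889)/28889, N = -80*sqrt(28889)/28889


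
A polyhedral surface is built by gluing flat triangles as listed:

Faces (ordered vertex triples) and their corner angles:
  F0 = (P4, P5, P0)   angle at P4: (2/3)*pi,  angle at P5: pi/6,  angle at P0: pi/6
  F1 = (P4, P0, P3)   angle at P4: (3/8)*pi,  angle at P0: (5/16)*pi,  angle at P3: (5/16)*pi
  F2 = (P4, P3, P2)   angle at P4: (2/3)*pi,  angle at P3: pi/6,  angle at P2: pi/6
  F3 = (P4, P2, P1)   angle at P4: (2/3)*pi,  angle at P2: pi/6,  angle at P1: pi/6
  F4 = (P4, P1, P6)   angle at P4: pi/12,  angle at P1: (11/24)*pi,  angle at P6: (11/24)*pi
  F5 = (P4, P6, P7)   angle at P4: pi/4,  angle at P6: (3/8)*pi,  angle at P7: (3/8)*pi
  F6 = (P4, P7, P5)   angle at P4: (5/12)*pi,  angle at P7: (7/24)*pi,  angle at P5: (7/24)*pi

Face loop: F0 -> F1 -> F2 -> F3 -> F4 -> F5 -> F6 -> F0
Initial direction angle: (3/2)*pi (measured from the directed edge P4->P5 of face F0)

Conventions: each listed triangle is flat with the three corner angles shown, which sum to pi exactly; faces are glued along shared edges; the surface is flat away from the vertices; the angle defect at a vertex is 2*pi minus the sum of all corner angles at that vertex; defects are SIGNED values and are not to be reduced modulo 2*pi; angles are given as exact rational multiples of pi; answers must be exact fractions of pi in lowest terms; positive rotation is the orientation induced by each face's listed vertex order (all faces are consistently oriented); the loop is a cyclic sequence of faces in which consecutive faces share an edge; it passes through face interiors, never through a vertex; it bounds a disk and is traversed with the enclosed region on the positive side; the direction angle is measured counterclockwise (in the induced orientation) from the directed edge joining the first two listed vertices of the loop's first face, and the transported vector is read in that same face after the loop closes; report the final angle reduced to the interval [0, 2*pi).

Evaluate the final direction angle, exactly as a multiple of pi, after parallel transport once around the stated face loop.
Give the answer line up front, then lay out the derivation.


Answer: final direction angle = (3/8)*pi

enclosed vertex P4: corner angles sum to (25/8)*pi, defect = 2*pi - (25/8)*pi = (-9/8)*pi
final direction = starting direction + enclosed defect total, reduced mod 2*pi (induced orientation)
final angle = (3/2)*pi - (9/8)*pi = (3/8)*pi (mod 2*pi)


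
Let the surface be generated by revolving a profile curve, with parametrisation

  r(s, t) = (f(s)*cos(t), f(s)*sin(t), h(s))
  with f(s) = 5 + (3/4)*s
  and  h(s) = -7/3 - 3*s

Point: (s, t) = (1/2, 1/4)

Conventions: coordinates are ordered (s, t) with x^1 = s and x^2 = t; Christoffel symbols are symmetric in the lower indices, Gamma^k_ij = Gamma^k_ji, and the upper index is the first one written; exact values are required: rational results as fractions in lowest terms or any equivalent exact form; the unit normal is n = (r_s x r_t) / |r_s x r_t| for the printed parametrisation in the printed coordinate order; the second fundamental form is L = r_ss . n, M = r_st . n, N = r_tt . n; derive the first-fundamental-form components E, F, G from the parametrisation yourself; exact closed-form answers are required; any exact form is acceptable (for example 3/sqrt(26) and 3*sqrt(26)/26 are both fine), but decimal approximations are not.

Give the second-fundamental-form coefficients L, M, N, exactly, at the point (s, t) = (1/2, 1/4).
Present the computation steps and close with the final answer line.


f = 43/8, f' = 3/4, f'' = 0, h' = -3, h'' = 0
E = 153/16, F = 0, G = 1849/64; answer radicand W^2 = 153/16
unnormalised second-form numerators: l = 0, m = 0, n = -129/8; L = l/sqrt(153/16), and similarly M = m/sqrt(W^2), N = n/sqrt(W^2)

Answer: L = 0, M = 0, N = -43*sqrt(17)/34


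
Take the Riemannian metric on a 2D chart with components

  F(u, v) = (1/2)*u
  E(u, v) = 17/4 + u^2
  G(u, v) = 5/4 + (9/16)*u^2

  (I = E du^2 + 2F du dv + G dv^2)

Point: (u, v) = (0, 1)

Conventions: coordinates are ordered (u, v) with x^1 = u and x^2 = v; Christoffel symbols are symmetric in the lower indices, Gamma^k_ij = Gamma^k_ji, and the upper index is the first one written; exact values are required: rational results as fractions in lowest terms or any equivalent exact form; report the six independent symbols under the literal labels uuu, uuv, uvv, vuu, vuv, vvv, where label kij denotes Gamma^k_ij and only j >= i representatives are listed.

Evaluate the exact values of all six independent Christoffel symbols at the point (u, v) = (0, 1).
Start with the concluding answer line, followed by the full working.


Answer: Gamma_uuu = 0, Gamma_uuv = 0, Gamma_uvv = 0, Gamma_vuu = 2/5, Gamma_vuv = 0, Gamma_vvv = 0

E = 17/4, F = 0, G = 5/4 at the point
E_u = 0, E_v = 0, F_u = 1/2, F_v = 0, G_u = 0, G_v = 0
EG - F^2 = 85/16;  g^inv = (16/85) * [[5/4, 0], [0, 17/4]]
first-kind symbols [ij,l] = (1/2)(d_i g_jl + d_j g_il - d_l g_ij): [uu,u] = E_u/2 = 0, [uu,v] = F_u - E_v/2 = 1/2, [uv,u] = E_v/2 = 0, [uv,v] = G_u/2 = 0, [vv,u] = F_v - G_u/2 = 0, [vv,v] = G_v/2 = 0
Gamma^u_ij = (G*[ij,u] - F*[ij,v])/(EG - F^2), Gamma^v_ij = (E*[ij,v] - F*[ij,u])/(EG - F^2)


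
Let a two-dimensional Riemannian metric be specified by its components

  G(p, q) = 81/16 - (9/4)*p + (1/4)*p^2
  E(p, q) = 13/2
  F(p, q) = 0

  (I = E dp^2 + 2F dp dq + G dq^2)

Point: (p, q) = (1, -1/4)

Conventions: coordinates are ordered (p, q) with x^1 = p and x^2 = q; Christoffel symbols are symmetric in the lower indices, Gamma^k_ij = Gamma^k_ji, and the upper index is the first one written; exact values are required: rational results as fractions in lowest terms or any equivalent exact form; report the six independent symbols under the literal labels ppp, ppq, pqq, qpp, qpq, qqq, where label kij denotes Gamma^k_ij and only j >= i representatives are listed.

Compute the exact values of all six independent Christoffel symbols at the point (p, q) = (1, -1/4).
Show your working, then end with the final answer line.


E = 13/2, F = 0, G = 49/16 at the point
E_p = 0, E_q = 0, F_p = 0, F_q = 0, G_p = -7/4, G_q = 0
EG - F^2 = 637/32;  g^inv = (32/637) * [[49/16, 0], [0, 13/2]]
first-kind symbols [ij,l] = (1/2)(d_i g_jl + d_j g_il - d_l g_ij): [pp,p] = E_p/2 = 0, [pp,q] = F_p - E_q/2 = 0, [pq,p] = E_q/2 = 0, [pq,q] = G_p/2 = -7/8, [qq,p] = F_q - G_p/2 = 7/8, [qq,q] = G_q/2 = 0
Gamma^p_ij = (G*[ij,p] - F*[ij,q])/(EG - F^2), Gamma^q_ij = (E*[ij,q] - F*[ij,p])/(EG - F^2)

Answer: Gamma_ppp = 0, Gamma_ppq = 0, Gamma_pqq = 7/52, Gamma_qpp = 0, Gamma_qpq = -2/7, Gamma_qqq = 0


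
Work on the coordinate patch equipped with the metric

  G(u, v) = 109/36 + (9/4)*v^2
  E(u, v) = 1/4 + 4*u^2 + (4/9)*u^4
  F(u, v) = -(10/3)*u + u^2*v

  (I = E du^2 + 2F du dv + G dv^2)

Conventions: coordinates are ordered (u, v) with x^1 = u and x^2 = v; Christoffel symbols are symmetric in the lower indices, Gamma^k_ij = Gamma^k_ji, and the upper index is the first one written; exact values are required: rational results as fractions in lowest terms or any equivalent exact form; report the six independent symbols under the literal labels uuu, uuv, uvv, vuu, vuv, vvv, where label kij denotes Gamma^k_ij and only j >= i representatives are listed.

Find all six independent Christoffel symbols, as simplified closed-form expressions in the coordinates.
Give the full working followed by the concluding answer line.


E = 1/4 + 4*u^2 + (4/9)*u^4; F = -(10/3)*u + u^2*v; G = 109/36 + (9/4)*v^2
Gamma^k_ij = (1/2) g^{kl} (d_i g_jl + d_j g_il - d_l g_ij), with g^inv = (1/(EG-F^2)) [[G, -F], [-F, E]]
first partials: E_u = 8*u + (16/9)*u^3, E_v = 0, F_u = -10/3 + 2*u*v, F_v = u^2, G_u = 0, G_v = (9/2)*v
D = EG - F^2 = 109/144 + (9/16)*v^2 + u^2 + 9*u^2*v^2 + (20/3)*u^3*v + (109/81)*u^4
expanded: Gamma^u_uu = (G E_u - 2F F_u + F E_v)/(2D), Gamma^u_uv = (G E_v - F G_u)/(2D), Gamma^u_vv = (2G F_v - G G_u - F G_v)/(2D), Gamma^v_uu = (2E F_u - E E_v - F E_u)/(2D), Gamma^v_uv = (E G_u - F E_v)/(2D), Gamma^v_vv = (E G_v - 2F F_v + F G_u)/(2D); substitute and cancel common factors

Answer: Gamma_uuu = (3488*u^3 + 12960*u^2*v + 11664*u*v^2 + 1296*u)/(1744*u^4 + 8640*u^3*v + 11664*u^2*v^2 + 1296*u^2 + 729*v^2 + 981), Gamma_uuv = 0, Gamma_uvv = (3924*u^2 + 9720*u*v)/(1744*u^4 + 8640*u^3*v + 11664*u^2*v^2 + 1296*u^2 + 729*v^2 + 981), Gamma_vuu = (1920*u^4 + 5184*u^3*v + 648*u*v - 1080)/(1744*u^4 + 8640*u^3*v + 11664*u^2*v^2 + 1296*u^2 + 729*v^2 + 981), Gamma_vuv = 0, Gamma_vvv = (4320*u^3 + 11664*u^2*v + 729*v)/(1744*u^4 + 8640*u^3*v + 11664*u^2*v^2 + 1296*u^2 + 729*v^2 + 981)


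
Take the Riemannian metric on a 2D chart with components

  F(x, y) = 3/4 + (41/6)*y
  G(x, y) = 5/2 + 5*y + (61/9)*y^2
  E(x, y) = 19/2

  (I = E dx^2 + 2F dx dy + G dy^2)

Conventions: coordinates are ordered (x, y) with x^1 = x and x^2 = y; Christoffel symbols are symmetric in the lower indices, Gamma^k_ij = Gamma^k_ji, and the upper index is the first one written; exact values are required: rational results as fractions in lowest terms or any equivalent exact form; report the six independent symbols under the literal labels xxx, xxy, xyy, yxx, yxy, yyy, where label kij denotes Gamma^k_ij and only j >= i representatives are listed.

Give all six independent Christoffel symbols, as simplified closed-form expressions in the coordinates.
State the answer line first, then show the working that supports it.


Answer: Gamma_xxx = 0, Gamma_xxy = 0, Gamma_xyy = (1728*y + 2190)/(2548*y^2 + 5364*y + 3339), Gamma_yxx = 0, Gamma_yxy = 0, Gamma_yyy = (2548*y + 2682)/(2548*y^2 + 5364*y + 3339)

E = 19/2; F = 3/4 + (41/6)*y; G = 5/2 + 5*y + (61/9)*y^2
Gamma^k_ij = (1/2) g^{kl} (d_i g_jl + d_j g_il - d_l g_ij), with g^inv = (1/(EG-F^2)) [[G, -F], [-F, E]]
first partials: E_x = 0, E_y = 0, F_x = 0, F_y = 41/6, G_x = 0, G_y = 5 + (122/9)*y
D = EG - F^2 = 371/16 + (149/4)*y + (637/36)*y^2
expanded: Gamma^x_xx = (G E_x - 2F F_x + F E_y)/(2D), Gamma^x_xy = (G E_y - F G_x)/(2D), Gamma^x_yy = (2G F_y - G G_x - F G_y)/(2D), Gamma^y_xx = (2E F_x - E E_y - F E_x)/(2D), Gamma^y_xy = (E G_x - F E_y)/(2D), Gamma^y_yy = (E G_y - 2F F_y + F G_x)/(2D); substitute and cancel common factors


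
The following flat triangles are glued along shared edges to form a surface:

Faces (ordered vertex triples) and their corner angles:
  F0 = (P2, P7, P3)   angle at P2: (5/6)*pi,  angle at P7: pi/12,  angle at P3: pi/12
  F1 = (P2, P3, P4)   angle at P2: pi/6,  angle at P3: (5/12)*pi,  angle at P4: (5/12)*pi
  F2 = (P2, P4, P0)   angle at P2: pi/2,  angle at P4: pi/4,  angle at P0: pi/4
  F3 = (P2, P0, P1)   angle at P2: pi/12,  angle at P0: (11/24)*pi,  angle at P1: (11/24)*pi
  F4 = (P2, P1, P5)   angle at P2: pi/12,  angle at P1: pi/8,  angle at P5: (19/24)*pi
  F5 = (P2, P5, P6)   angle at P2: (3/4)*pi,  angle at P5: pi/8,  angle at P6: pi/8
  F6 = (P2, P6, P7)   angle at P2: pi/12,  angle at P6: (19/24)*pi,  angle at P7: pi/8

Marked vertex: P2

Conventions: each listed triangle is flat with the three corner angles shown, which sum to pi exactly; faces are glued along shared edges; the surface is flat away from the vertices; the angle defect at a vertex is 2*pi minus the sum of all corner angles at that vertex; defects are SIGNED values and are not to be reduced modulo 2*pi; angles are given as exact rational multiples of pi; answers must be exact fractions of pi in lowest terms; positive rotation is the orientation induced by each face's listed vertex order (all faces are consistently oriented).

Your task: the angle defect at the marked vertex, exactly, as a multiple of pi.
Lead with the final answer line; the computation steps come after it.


Answer: defect(P2) = -pi/2

Sum of corner angles at P2: (5/2)*pi
defect = 2*pi - (5/2)*pi


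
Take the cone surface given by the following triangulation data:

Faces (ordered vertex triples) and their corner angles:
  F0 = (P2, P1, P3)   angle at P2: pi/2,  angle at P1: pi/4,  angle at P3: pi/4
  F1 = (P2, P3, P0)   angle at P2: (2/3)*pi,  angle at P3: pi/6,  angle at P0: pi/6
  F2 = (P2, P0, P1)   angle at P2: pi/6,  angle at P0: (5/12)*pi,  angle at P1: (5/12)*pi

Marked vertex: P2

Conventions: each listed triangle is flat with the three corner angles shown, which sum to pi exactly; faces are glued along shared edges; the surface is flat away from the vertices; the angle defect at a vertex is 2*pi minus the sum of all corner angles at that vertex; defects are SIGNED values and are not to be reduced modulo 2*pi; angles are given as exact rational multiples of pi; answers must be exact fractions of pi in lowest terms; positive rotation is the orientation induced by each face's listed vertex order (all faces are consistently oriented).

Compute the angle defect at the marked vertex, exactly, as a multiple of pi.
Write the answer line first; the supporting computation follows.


Answer: defect(P2) = (2/3)*pi

Sum of corner angles at P2: (4/3)*pi
defect = 2*pi - (4/3)*pi


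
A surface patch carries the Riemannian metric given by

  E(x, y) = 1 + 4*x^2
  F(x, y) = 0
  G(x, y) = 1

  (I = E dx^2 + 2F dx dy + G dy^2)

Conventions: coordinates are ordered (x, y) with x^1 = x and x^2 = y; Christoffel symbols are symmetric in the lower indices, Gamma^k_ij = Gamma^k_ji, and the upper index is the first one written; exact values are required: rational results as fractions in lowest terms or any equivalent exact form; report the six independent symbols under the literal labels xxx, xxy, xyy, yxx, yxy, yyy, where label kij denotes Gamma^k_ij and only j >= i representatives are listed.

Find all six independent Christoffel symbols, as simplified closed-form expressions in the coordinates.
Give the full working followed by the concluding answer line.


E = 1 + 4*x^2; F = 0; G = 1
Gamma^k_ij = (1/2) g^{kl} (d_i g_jl + d_j g_il - d_l g_ij), with g^inv = (1/(EG-F^2)) [[G, -F], [-F, E]]
first partials: E_x = 8*x, E_y = 0, F_x = 0, F_y = 0, G_x = 0, G_y = 0
D = EG - F^2 = 1 + 4*x^2
expanded: Gamma^x_xx = (G E_x - 2F F_x + F E_y)/(2D), Gamma^x_xy = (G E_y - F G_x)/(2D), Gamma^x_yy = (2G F_y - G G_x - F G_y)/(2D), Gamma^y_xx = (2E F_x - E E_y - F E_x)/(2D), Gamma^y_xy = (E G_x - F E_y)/(2D), Gamma^y_yy = (E G_y - 2F F_y + F G_x)/(2D); substitute and cancel common factors

Answer: Gamma_xxx = 4*x/(4*x^2 + 1), Gamma_xxy = 0, Gamma_xyy = 0, Gamma_yxx = 0, Gamma_yxy = 0, Gamma_yyy = 0


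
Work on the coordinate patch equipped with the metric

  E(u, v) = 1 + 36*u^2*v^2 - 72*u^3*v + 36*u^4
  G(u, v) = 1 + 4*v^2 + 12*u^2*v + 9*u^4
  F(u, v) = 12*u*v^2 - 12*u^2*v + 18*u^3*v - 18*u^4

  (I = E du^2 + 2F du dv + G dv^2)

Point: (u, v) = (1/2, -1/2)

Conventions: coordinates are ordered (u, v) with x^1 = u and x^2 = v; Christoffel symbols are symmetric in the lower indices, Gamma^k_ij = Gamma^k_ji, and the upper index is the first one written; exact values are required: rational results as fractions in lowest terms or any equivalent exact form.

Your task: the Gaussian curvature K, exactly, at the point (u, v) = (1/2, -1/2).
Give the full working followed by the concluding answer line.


E = 10, F = 3/4, G = 17/16, EG - F^2 = 161/16 at the point
E_u = 54, E_v = -18, F_u = -27/4, F_v = -27/4, G_u = -3/2, G_v = -1
E_vv = 18, F_uv = -21/2, G_uu = 15
By Brioschi, K is (det M1 - det M2) divided by (EG - F^2) squared.
M1 = [[-E_vv/2 + F_uv - G_uu/2, E_u/2, F_u - E_v/2], [F_v - G_u/2, E, F], [G_v/2, F, G]] = [[-27, 27, 9/4], [-6, 10, 3/4], [-1/2, 3/4, 17/16]]; det M1 = -1737/16
M2 = [[0, E_v/2, G_u/2], [E_v/2, E, F], [G_u/2, F, G]] = [[0, -9, -3/4], [-9, 10, 3/4], [-3/4, 3/4, 17/16]]; det M2 = -1305/16
det M1 - det M2 = -27; K = -27 / (161/16)^2 = -6912/25921

Answer: K = -6912/25921


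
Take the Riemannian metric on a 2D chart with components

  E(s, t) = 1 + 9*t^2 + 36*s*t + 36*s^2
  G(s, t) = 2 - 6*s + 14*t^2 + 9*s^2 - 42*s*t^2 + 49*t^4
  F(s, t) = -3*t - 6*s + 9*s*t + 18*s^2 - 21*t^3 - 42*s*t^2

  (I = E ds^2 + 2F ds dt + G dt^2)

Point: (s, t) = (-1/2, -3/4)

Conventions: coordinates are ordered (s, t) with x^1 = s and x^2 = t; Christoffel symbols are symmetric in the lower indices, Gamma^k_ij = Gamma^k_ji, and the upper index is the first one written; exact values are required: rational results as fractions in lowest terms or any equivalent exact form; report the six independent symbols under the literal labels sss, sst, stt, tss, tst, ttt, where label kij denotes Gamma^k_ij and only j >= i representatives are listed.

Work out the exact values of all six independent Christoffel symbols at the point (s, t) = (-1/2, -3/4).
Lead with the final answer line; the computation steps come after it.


Answer: Gamma_sss = -8064/17921, Gamma_sst = -4032/17921, Gamma_stt = -14112/17921, Gamma_tss = -9888/17921, Gamma_tst = -4944/17921, Gamma_ttt = -17304/17921

E = 457/16, F = 2163/64, G = 10865/256 at the point
E_s = -63, E_t = -63/2, F_s = -435/8, F_t = -1191/16, G_s = -309/8, G_t = -2163/16
EG - F^2 = 17921/256;  g^inv = (256/17921) * [[10865/256, -2163/64], [-2163/64, 457/16]]
first-kind symbols [ij,l] = (1/2)(d_i g_jl + d_j g_il - d_l g_ij): [ss,s] = E_s/2 = -63/2, [ss,t] = F_s - E_t/2 = -309/8, [st,s] = E_t/2 = -63/4, [st,t] = G_s/2 = -309/16, [tt,s] = F_t - G_s/2 = -441/8, [tt,t] = G_t/2 = -2163/32
Gamma^s_ij = (G*[ij,s] - F*[ij,t])/(EG - F^2), Gamma^t_ij = (E*[ij,t] - F*[ij,s])/(EG - F^2)


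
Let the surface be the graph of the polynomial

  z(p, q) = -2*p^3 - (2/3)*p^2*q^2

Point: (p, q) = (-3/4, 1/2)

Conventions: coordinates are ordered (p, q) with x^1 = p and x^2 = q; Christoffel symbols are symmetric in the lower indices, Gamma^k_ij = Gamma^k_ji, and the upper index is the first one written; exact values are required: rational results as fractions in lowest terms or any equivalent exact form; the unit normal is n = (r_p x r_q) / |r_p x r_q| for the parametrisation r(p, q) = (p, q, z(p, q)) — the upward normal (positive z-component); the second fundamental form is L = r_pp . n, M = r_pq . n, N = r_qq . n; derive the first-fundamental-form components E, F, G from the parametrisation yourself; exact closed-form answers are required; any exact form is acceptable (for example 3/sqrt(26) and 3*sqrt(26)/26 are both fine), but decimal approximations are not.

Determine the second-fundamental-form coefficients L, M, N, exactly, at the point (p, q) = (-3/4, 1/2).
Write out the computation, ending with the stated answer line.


z_p = -25/8, z_q = -3/8, z_pp = 26/3, z_pq = 1, z_qq = -3/4
E = 689/64, F = 75/64, G = 73/64; answer radicand W^2 = 349/32
unnormalised second-form numerators: l = 26/3, m = 1, n = -3/4; L = l/sqrt(349/32), and similarly M = m/sqrt(W^2), N = n/sqrt(W^2)

Answer: L = 104*sqrt(698)/1047, M = 4*sqrt(698)/349, N = -3*sqrt(698)/349


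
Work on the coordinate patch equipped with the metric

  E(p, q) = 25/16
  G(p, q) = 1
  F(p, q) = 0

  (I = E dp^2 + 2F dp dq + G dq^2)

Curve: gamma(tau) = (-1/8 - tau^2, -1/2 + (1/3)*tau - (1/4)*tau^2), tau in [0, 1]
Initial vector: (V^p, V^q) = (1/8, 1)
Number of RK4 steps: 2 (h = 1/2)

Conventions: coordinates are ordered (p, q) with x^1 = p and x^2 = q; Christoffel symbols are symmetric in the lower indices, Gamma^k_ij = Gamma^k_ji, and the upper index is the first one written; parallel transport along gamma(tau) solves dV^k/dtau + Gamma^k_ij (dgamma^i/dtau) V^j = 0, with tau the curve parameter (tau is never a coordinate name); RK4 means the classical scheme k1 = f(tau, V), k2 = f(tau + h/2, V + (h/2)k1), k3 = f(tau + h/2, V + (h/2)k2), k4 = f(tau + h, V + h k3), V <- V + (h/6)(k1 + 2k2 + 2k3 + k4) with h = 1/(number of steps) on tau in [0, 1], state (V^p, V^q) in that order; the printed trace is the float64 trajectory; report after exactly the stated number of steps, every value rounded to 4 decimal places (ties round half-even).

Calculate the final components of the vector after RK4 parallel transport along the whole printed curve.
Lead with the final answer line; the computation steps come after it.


Answer: V^p = 0.1250, V^q = 1.0000

gamma'(tau) = (-2*tau, 1/3 - (1/2)*tau); f(tau, V)^k = -Gamma^k_ij(gamma(tau)) gamma'^i(tau) V^j; h = 1/2; intermediate values shown to 6 dp
curve data and Christoffel symbols at the stage parameters:
  tau = 0.000000: gamma = (-0.125000, -0.500000), gamma' = (0.000000, 0.333333); Gamma_ppp = 0.000000, Gamma_ppq = 0.000000, Gamma_pqq = 0.000000, Gamma_qpp = 0.000000, Gamma_qpq = 0.000000, Gamma_qqq = 0.000000
  tau = 0.250000: gamma = (-0.187500, -0.432292), gamma' = (-0.500000, 0.208333); Gamma_ppp = 0.000000, Gamma_ppq = 0.000000, Gamma_pqq = 0.000000, Gamma_qpp = 0.000000, Gamma_qpq = 0.000000, Gamma_qqq = 0.000000
  tau = 0.500000: gamma = (-0.375000, -0.395833), gamma' = (-1.000000, 0.083333); Gamma_ppp = 0.000000, Gamma_ppq = 0.000000, Gamma_pqq = 0.000000, Gamma_qpp = 0.000000, Gamma_qpq = 0.000000, Gamma_qqq = 0.000000
  tau = 0.750000: gamma = (-0.687500, -0.390625), gamma' = (-1.500000, -0.041667); Gamma_ppp = 0.000000, Gamma_ppq = 0.000000, Gamma_pqq = 0.000000, Gamma_qpp = 0.000000, Gamma_qpq = 0.000000, Gamma_qqq = 0.000000
  tau = 1.000000: gamma = (-1.125000, -0.416667), gamma' = (-2.000000, -0.166667); Gamma_ppp = 0.000000, Gamma_ppq = 0.000000, Gamma_pqq = 0.000000, Gamma_qpp = 0.000000, Gamma_qpq = 0.000000, Gamma_qqq = 0.000000
step 0: V^p = 0.1250, V^q = 1.0000
step 1: k1 = (0.000000, 0.000000), k2 = (0.000000, 0.000000), k3 = (0.000000, 0.000000), k4 = (0.000000, 0.000000); V <- V + (h/6)(k1 + 2k2 + 2k3 + k4): V^p = 0.1250, V^q = 1.0000
step 2: k1 = (0.000000, 0.000000), k2 = (0.000000, 0.000000), k3 = (0.000000, 0.000000), k4 = (0.000000, 0.000000); V <- V + (h/6)(k1 + 2k2 + 2k3 + k4): V^p = 0.1250, V^q = 1.0000


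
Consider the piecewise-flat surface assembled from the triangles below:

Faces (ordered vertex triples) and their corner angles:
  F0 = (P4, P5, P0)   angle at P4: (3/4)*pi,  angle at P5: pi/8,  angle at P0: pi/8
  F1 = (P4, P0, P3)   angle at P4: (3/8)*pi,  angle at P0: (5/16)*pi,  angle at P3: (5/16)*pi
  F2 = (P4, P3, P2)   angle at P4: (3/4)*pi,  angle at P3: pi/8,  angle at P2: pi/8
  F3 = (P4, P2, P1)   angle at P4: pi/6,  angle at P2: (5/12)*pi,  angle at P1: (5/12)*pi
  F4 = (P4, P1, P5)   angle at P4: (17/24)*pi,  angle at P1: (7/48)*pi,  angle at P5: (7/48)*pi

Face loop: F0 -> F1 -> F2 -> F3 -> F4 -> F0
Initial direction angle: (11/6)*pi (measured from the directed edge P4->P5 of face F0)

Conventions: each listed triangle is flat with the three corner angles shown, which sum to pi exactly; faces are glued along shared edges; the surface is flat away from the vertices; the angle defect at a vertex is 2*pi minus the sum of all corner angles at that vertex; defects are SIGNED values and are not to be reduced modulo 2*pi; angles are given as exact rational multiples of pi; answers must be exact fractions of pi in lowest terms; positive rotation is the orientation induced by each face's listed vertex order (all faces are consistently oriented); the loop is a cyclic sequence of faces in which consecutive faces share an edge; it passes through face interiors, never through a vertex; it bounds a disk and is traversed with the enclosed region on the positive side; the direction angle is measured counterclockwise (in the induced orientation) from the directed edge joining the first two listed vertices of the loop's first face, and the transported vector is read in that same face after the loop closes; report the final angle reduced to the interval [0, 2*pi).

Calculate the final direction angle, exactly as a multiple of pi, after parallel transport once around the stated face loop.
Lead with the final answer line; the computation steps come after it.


Answer: final direction angle = (13/12)*pi

enclosed vertex P4: corner angles sum to (11/4)*pi, defect = 2*pi - (11/4)*pi = (-3/4)*pi
adding the enclosed defects to the starting angle (mod 2*pi, induced orientation) gives the holonomy
final angle = (11/6)*pi - (3/4)*pi = (13/12)*pi (mod 2*pi)


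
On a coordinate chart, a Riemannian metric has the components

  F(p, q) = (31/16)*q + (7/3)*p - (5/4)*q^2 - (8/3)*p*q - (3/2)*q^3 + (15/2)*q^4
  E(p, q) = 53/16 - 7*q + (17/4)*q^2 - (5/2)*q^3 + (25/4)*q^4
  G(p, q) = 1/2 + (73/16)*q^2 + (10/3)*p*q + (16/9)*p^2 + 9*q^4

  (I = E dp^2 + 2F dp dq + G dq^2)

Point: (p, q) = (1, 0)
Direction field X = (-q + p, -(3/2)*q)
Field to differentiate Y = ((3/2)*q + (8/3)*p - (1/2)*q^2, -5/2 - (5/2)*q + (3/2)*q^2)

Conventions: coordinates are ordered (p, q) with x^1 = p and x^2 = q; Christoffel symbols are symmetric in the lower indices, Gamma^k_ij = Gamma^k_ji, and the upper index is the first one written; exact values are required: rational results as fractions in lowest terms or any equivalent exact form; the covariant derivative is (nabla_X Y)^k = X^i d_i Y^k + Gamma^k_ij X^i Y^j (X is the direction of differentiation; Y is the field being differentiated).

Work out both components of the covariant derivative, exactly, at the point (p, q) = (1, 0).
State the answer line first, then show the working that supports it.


Answer: (nabla_X Y)^p = -68/363, (nabla_X Y)^q = 944/121

E = 53/16, F = 7/3, G = 41/18 at the point
E_p = 0, E_q = -7, F_p = 7/3, F_q = -35/48, G_p = 32/9, G_q = 10/3
EG - F^2 = 605/288;  g^inv = (288/605) * [[41/18, -7/3], [-7/3, 53/16]]
first-kind symbols [ij,l] = (1/2)(d_i g_jl + d_j g_il - d_l g_ij): [pp,p] = E_p/2 = 0, [pp,q] = F_p - E_q/2 = 35/6, [pq,p] = E_q/2 = -7/2, [pq,q] = G_p/2 = 16/9, [qq,p] = F_q - G_p/2 = -361/144, [qq,q] = G_q/2 = 5/3
Gamma^p_ij = (G*[ij,p] - F*[ij,q])/(EG - F^2), Gamma^q_ij = (E*[ij,q] - F*[ij,p])/(EG - F^2)
Gamma_ppp = -784/121, Gamma_ppq = -952/165, Gamma_pqq = -24881/5445, Gamma_qpp = 1113/121, Gamma_qpq = 368/55, Gamma_qqq = 9824/1815
X = (1, 0), Y = (8/3, -5/2) at the point


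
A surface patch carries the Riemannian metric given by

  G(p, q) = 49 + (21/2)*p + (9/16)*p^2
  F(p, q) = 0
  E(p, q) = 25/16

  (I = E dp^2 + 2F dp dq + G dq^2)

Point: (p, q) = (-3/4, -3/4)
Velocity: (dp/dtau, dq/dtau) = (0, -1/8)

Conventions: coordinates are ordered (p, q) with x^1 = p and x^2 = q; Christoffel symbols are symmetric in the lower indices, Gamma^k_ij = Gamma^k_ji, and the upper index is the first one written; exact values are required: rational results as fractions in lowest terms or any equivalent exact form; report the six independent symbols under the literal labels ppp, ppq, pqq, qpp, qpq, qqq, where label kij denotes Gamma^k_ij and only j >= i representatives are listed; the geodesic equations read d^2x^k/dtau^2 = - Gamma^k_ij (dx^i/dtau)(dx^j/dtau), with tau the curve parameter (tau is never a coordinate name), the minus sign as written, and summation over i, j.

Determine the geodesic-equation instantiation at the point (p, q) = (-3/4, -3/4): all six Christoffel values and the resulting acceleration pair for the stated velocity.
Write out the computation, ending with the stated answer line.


E = 25/16, F = 0, G = 10609/256 at the point
E_p = 0, E_q = 0, F_p = 0, F_q = 0, G_p = 309/32, G_q = 0
EG - F^2 = 265225/4096;  g^inv = (4096/265225) * [[10609/256, 0], [0, 25/16]]
first-kind symbols [ij,l] = (1/2)(d_i g_jl + d_j g_il - d_l g_ij): [pp,p] = E_p/2 = 0, [pp,q] = F_p - E_q/2 = 0, [pq,p] = E_q/2 = 0, [pq,q] = G_p/2 = 309/64, [qq,p] = F_q - G_p/2 = -309/64, [qq,q] = G_q/2 = 0
Gamma^p_ij = (G*[ij,p] - F*[ij,q])/(EG - F^2), Gamma^q_ij = (E*[ij,q] - F*[ij,p])/(EG - F^2)
Gamma_ppp = 0, Gamma_ppq = 0, Gamma_pqq = -309/100, Gamma_qpp = 0, Gamma_qpq = 12/103, Gamma_qqq = 0
d^2p/dtau^2 = -(Gamma_ppp*(0)^2 + 2*Gamma_ppq*(0)*(-1/8) + Gamma_pqq*(-1/8)^2) = 309/6400
d^2q/dtau^2 = -(Gamma_qpp*(0)^2 + 2*Gamma_qpq*(0)*(-1/8) + Gamma_qqq*(-1/8)^2) = 0

Answer: Gamma_ppp = 0, Gamma_ppq = 0, Gamma_pqq = -309/100, Gamma_qpp = 0, Gamma_qpq = 12/103, Gamma_qqq = 0; accelerations (d^2p/dtau^2, d^2q/dtau^2) = (309/6400, 0)


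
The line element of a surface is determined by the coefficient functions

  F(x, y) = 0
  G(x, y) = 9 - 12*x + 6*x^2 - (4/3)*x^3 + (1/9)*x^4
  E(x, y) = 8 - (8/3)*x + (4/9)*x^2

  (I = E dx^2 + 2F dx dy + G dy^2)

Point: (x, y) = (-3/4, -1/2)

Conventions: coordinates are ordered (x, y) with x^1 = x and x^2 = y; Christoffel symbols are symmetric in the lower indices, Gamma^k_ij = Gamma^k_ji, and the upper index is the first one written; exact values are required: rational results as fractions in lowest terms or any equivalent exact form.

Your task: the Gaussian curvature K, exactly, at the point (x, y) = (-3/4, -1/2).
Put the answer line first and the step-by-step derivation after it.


Answer: K = -2048/378225

E = 41/4, F = 0, G = 5625/256, EG - F^2 = 230625/1024 at the point
E_x = -10/3, E_y = 0, F_x = 0, F_y = 0, G_x = -375/16, G_y = 0
E_yy = 0, F_xy = 0, G_xx = 75/4
By Brioschi, K is (det M1 - det M2) divided by (EG - F^2) squared.
M1 = [[-E_yy/2 + F_xy - G_xx/2, E_x/2, F_x - E_y/2], [F_y - G_x/2, E, F], [G_y/2, F, G]] = [[-75/8, -5/3, 0], [375/32, 41/4, 0], [0, 0, 5625/256]]; det M1 = -6890625/4096
M2 = [[0, E_y/2, G_x/2], [E_y/2, E, F], [G_x/2, F, G]] = [[0, 0, -375/32], [0, 41/4, 0], [-375/32, 0, 5625/256]]; det M2 = -5765625/4096
det M1 - det M2 = -140625/512; K = -140625/512 / (230625/1024)^2 = -2048/378225


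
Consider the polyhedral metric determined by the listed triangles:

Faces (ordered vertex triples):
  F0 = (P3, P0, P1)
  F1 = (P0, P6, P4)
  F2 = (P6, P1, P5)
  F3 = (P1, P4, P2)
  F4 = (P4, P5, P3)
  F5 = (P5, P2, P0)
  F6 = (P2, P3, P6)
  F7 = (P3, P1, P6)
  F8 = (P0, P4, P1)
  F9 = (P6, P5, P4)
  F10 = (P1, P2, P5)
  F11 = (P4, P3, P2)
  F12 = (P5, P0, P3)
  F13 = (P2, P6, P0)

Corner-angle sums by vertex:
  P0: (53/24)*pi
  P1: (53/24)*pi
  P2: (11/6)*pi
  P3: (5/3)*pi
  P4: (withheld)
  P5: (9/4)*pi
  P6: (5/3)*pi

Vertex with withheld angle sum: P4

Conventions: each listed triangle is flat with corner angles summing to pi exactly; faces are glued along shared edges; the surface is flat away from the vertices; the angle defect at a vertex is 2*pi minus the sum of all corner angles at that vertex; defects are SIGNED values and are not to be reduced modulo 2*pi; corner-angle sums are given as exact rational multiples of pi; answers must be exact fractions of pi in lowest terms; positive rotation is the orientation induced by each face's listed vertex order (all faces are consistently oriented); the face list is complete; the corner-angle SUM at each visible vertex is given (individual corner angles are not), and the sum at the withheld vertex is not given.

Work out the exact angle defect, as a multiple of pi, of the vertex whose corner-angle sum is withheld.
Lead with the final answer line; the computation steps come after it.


Answer: defect(P4) = -pi/6

V = 7, E = 21, F = 14; chi = V - E + F = 0
Gauss-Bonnet: total defect = 2*pi*chi = 0; visible defects sum to pi/6


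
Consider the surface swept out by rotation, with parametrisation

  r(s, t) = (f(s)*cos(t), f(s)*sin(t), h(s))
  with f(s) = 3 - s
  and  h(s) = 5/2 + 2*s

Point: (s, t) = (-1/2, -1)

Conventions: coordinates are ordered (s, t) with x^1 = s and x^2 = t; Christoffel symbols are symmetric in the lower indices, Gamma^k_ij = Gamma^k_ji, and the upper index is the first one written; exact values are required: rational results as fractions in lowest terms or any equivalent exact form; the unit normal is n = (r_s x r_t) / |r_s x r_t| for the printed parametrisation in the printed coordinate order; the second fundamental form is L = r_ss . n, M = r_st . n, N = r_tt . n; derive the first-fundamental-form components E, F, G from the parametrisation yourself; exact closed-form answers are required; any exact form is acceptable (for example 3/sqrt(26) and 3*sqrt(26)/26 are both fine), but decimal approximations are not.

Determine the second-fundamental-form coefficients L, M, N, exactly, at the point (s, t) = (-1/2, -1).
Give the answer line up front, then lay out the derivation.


Answer: L = 0, M = 0, N = 7*sqrt(5)/5

f = 7/2, f' = -1, f'' = 0, h' = 2, h'' = 0
E = 5, F = 0, G = 49/4; answer radicand W^2 = 5
unnormalised second-form numerators: l = 0, m = 0, n = 7; L = l/sqrt(5), and similarly M = m/sqrt(W^2), N = n/sqrt(W^2)


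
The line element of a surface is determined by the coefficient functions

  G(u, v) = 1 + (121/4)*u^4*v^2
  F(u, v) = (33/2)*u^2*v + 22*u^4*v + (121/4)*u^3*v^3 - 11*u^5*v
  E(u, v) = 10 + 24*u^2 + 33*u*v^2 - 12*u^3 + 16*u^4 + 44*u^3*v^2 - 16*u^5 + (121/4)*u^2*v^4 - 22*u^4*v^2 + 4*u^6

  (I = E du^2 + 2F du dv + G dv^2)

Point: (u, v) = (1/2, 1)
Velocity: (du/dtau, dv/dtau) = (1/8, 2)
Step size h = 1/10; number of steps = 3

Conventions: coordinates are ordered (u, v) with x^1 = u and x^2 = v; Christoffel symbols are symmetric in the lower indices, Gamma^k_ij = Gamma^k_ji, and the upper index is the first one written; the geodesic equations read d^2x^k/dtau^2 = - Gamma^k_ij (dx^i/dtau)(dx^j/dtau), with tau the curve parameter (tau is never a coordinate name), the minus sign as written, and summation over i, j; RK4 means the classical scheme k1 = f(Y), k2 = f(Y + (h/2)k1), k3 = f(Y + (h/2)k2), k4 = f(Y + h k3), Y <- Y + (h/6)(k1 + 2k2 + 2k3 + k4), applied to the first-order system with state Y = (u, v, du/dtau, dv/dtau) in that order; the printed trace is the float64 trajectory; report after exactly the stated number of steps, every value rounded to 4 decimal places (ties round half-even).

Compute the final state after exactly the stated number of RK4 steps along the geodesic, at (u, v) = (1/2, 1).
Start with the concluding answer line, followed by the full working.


Answer: u = 0.5017, v = 1.5923, du/dtau = -0.0679, dv/dtau = 1.9585

f(Y) = (du/dtau, dv/dtau, -Gamma^u_ij Y'^i Y'^j, -Gamma^v_ij Y'^i Y'^j) with the Gammas evaluated at the stage position; h = 0.100000; intermediate values shown to 6 dp
step 0: u = 0.5000, v = 1.0000, du/dtau = 0.1250, dv/dtau = 2.0000
step 1:
  k1: at (u, v) = (0.500000, 1.000000), (du/dtau, dv/dtau) = (0.125000, 2.000000); Gamma_uuu = 1.151956, Gamma_uuv = 0.791970, Gamma_uvv = 0.197992, Gamma_vuu = 0.243683, Gamma_vuv = 0.167532, Gamma_vvv = 0.041883; k1 = (0.125000, 2.000000, -1.205954, -0.255106)
  k2: at (u, v) = (0.506250, 1.100000), (du/dtau, dv/dtau) = (0.064702, 1.987245); Gamma_uuu = 1.204336, Gamma_uuv = 0.804745, Gamma_uvv = 0.185183, Gamma_vuu = 0.261730, Gamma_vuv = 0.174890, Gamma_vvv = 0.040245; k2 = (0.064702, 1.987245, -0.943302, -0.205001)
  k3: at (u, v) = (0.503235, 1.099362), (du/dtau, dv/dtau) = (0.077835, 1.989750); Gamma_uuu = 1.208549, Gamma_uuv = 0.803475, Gamma_uvv = 0.183896, Gamma_vuu = 0.260527, Gamma_vuv = 0.173205, Gamma_vvv = 0.039643; k3 = (0.077835, 1.989750, -0.984257, -0.212176)
  k4: at (u, v) = (0.507783, 1.198975), (du/dtau, dv/dtau) = (0.026574, 1.978782); Gamma_uuu = 1.258025, Gamma_uuv = 0.808412, Gamma_uvv = 0.171187, Gamma_vuu = 0.274789, Gamma_vuv = 0.176581, Gamma_vvv = 0.037392; k4 = (0.026574, 1.978782, -0.756206, -0.165177)
  Y <- Y + (h/6)(k1 + 2k2 + 2k3 + k4): u = 0.5073, v = 1.1989, du/dtau = 0.0280, dv/dtau = 1.9791
step 2:
  k1: at (u, v) = (0.507277, 1.198880), (du/dtau, dv/dtau) = (0.028045, 1.979089); Gamma_uuu = 1.258831, Gamma_uuv = 0.808232, Gamma_uvv = 0.170992, Gamma_vuu = 0.274604, Gamma_vuv = 0.176310, Gamma_vvv = 0.037301; k1 = (0.028045, 1.979089, -0.760452, -0.165887)
  k2: at (u, v) = (0.508680, 1.297834), (du/dtau, dv/dtau) = (-0.009977, 1.970795); Gamma_uuu = 1.308389, Gamma_uuv = 0.806515, Gamma_uvv = 0.158055, Gamma_vuu = 0.284837, Gamma_vuv = 0.175579, Gamma_vvv = 0.034409; k2 = (-0.009977, 1.970795, -0.582303, -0.126768)
  k3: at (u, v) = (0.506779, 1.297419), (du/dtau, dv/dtau) = (-0.001070, 1.972751); Gamma_uuu = 1.311711, Gamma_uuv = 0.805937, Gamma_uvv = 0.157402, Gamma_vuu = 0.284190, Gamma_vuv = 0.174611, Gamma_vvv = 0.034102; k3 = (-0.001070, 1.972751, -0.609166, -0.131979)
  k4: at (u, v) = (0.507170, 1.396155), (du/dtau, dv/dtau) = (-0.032871, 1.965891); Gamma_uuu = 1.359136, Gamma_uuv = 0.799876, Gamma_uvv = 0.145282, Gamma_vuu = 0.291629, Gamma_vuv = 0.171629, Gamma_vvv = 0.031173; k4 = (-0.032871, 1.965891, -0.459568, -0.098609)
  Y <- Y + (h/6)(k1 + 2k2 + 2k3 + k4): u = 0.5068, v = 1.3961, du/dtau = -0.0320, dv/dtau = 1.9661
step 3:
  k1: at (u, v) = (0.506829, 1.396081), (du/dtau, dv/dtau) = (-0.032004, 1.966056); Gamma_uuu = 1.359789, Gamma_uuv = 0.799787, Gamma_uvv = 0.145176, Gamma_vuu = 0.291522, Gamma_vuv = 0.171464, Gamma_vvv = 0.031124; k1 = (-0.032004, 1.966056, -0.461905, -0.099027)
  k2: at (u, v) = (0.505229, 1.494384), (du/dtau, dv/dtau) = (-0.055099, 1.961105); Gamma_uuu = 1.407440, Gamma_uuv = 0.790174, Gamma_uvv = 0.133573, Gamma_vuu = 0.296209, Gamma_vuv = 0.166299, Gamma_vvv = 0.028112; k2 = (-0.055099, 1.961105, -0.347220, -0.073076)
  k3: at (u, v) = (0.504074, 1.494136), (du/dtau, dv/dtau) = (-0.049365, 1.962402); Gamma_uuu = 1.409826, Gamma_uuv = 0.789910, Gamma_uvv = 0.133245, Gamma_vuu = 0.295875, Gamma_vuv = 0.165776, Gamma_vvv = 0.027964; k3 = (-0.049365, 1.962402, -0.363523, -0.076291)
  k4: at (u, v) = (0.501892, 1.592321), (du/dtau, dv/dtau) = (-0.068356, 1.958427); Gamma_uuu = 1.455754, Gamma_uuv = 0.778008, Gamma_uvv = 0.122612, Gamma_vuu = 0.298637, Gamma_vuv = 0.159603, Gamma_vvv = 0.025153; k4 = (-0.068356, 1.958427, -0.268769, -0.055136)
  Y <- Y + (h/6)(k1 + 2k2 + 2k3 + k4): u = 0.5017, v = 1.5923, du/dtau = -0.0679, dv/dtau = 1.9585
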